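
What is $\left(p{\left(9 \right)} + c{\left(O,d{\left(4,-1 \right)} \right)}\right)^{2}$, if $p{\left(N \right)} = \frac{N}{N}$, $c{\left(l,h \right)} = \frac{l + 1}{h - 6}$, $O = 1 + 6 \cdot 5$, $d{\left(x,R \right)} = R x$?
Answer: $\frac{121}{25} \approx 4.84$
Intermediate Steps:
$O = 31$ ($O = 1 + 30 = 31$)
$c{\left(l,h \right)} = \frac{1 + l}{-6 + h}$
$p{\left(N \right)} = 1$
$\left(p{\left(9 \right)} + c{\left(O,d{\left(4,-1 \right)} \right)}\right)^{2} = \left(1 + \frac{1 + 31}{-6 - 4}\right)^{2} = \left(1 + \frac{1}{-6 - 4} \cdot 32\right)^{2} = \left(1 + \frac{1}{-10} \cdot 32\right)^{2} = \left(1 - \frac{16}{5}\right)^{2} = \left(- \frac{11}{5}\right)^{2} = \frac{121}{25}$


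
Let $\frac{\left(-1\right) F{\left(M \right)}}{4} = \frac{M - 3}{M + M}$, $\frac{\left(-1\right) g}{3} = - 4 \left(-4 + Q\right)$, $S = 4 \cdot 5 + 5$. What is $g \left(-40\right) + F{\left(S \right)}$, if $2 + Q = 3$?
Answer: $\frac{35956}{25} \approx 1438.2$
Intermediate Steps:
$Q = 1$ ($Q = -2 + 3 = 1$)
$S = 25$ ($S = 20 + 5 = 25$)
$g = -36$ ($g = - 3 \left(- 4 \left(-4 + 1\right)\right) = - 3 \left(\left(-4\right) \left(-3\right)\right) = \left(-3\right) 12 = -36$)
$F{\left(M \right)} = - \frac{2 \left(-3 + M\right)}{M}$ ($F{\left(M \right)} = - 4 \frac{M - 3}{M + M} = - 4 \frac{-3 + M}{2 M} = - \frac{2 \left(-3 + M\right)}{M}$)
$g \left(-40\right) + F{\left(S \right)} = \left(-36\right) \left(-40\right) - \left(2 - \frac{6}{25}\right) = 1440 + \left(-2 + 6 \cdot \frac{1}{25}\right) = 1440 + \left(-2 + \frac{6}{25}\right) = 1440 - \frac{44}{25} = \frac{35956}{25}$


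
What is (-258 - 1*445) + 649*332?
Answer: 214765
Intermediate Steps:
(-258 - 1*445) + 649*332 = (-258 - 445) + 215468 = -703 + 215468 = 214765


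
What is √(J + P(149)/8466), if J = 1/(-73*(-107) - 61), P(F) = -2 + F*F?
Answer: √28221263882085/3280575 ≈ 1.6193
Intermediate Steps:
P(F) = -2 + F²
J = 1/7750 (J = 1/(7811 - 61) = 1/7750 ≈ 0.00012903)
√(J + P(149)/8466) = √(1/7750 + (-2 + 149²)/8466) = √(1/7750 + (-2 + 22201)*(1/8466)) = √(1/7750 + 22199*(1/8466)) = √(1/7750 + 22199/8466) = √(43012679/16402875) = √28221263882085/3280575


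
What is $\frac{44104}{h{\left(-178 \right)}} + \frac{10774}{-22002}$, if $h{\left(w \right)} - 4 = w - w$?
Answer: $\frac{121291639}{11001} \approx 11026.0$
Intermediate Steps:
$h{\left(w \right)} = 4$ ($h{\left(w \right)} = 4 + \left(w - w\right) = 4 + 0 = 4$)
$\frac{44104}{h{\left(-178 \right)}} + \frac{10774}{-22002} = \frac{44104}{4} + \frac{10774}{-22002} = 44104 \cdot \frac{1}{4} + 10774 \left(- \frac{1}{22002}\right) = 11026 - \frac{5387}{11001} = \frac{121291639}{11001}$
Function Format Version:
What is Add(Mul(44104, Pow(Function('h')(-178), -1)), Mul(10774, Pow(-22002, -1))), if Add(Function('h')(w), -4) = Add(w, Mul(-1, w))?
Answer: Rational(121291639, 11001) ≈ 11026.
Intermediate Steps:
Function('h')(w) = 4 (Function('h')(w) = Add(4, Add(w, Mul(-1, w))) = Add(4, 0) = 4)
Add(Mul(44104, Pow(Function('h')(-178), -1)), Mul(10774, Pow(-22002, -1))) = Add(Mul(44104, Pow(4, -1)), Mul(10774, Pow(-22002, -1))) = Add(Mul(44104, Rational(1, 4)), Mul(10774, Rational(-1, 22002))) = Add(11026, Rational(-5387, 11001)) = Rational(121291639, 11001)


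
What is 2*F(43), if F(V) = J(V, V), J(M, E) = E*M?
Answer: 3698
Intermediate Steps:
F(V) = V² (F(V) = V*V = V²)
2*F(43) = 2*43² = 2*1849 = 3698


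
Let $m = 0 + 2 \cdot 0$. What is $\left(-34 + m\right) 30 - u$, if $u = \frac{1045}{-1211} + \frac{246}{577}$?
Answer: $- \frac{712416881}{698747} \approx -1019.6$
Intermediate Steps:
$u = - \frac{305059}{698747}$ ($u = 1045 \left(- \frac{1}{1211}\right) + 246 \cdot \frac{1}{577} = - \frac{1045}{1211} + \frac{246}{577} = - \frac{305059}{698747} \approx -0.43658$)
$m = 0$ ($m = 0 + 0 = 0$)
$\left(-34 + m\right) 30 - u = \left(-34 + 0\right) 30 - - \frac{305059}{698747} = \left(-34\right) 30 + \frac{305059}{698747} = -1020 + \frac{305059}{698747} = - \frac{712416881}{698747}$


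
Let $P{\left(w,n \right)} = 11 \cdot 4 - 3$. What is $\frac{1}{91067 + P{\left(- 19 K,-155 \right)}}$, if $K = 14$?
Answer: $\frac{1}{91108} \approx 1.0976 \cdot 10^{-5}$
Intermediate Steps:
$P{\left(w,n \right)} = 41$ ($P{\left(w,n \right)} = 44 - 3 = 41$)
$\frac{1}{91067 + P{\left(- 19 K,-155 \right)}} = \frac{1}{91067 + 41} = \frac{1}{91108}$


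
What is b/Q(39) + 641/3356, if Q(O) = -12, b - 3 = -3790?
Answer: 794804/2517 ≈ 315.77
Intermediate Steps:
b = -3787 (b = 3 - 3790 = -3787)
b/Q(39) + 641/3356 = -3787/(-12) + 641/3356 = -3787*(-1/12) + 641*(1/3356) = 3787/12 + 641/3356 = 794804/2517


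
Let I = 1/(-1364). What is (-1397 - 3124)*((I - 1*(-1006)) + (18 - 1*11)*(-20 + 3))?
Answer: -497255337/124 ≈ -4.0101e+6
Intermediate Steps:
I = -1/1364 ≈ -0.00073314
(-1397 - 3124)*((I - 1*(-1006)) + (18 - 1*11)*(-20 + 3)) = (-1397 - 3124)*((-1/1364 - 1*(-1006)) + (18 - 1*11)*(-20 + 3)) = -4521*((-1/1364 + 1006) + (18 - 11)*(-17)) = -4521*(1372183/1364 + 7*(-17)) = -4521*(1372183/1364 - 119) = -4521*1209867/1364 = -497255337/124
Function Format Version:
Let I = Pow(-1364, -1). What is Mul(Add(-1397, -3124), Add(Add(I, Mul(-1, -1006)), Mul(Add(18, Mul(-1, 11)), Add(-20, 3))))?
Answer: Rational(-497255337, 124) ≈ -4.0101e+6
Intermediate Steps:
I = Rational(-1, 1364) ≈ -0.00073314
Mul(Add(-1397, -3124), Add(Add(I, Mul(-1, -1006)), Mul(Add(18, Mul(-1, 11)), Add(-20, 3)))) = Mul(Add(-1397, -3124), Add(Add(Rational(-1, 1364), Mul(-1, -1006)), Mul(Add(18, Mul(-1, 11)), Add(-20, 3)))) = Mul(-4521, Add(Add(Rational(-1, 1364), 1006), Mul(Add(18, -11), -17))) = Mul(-4521, Add(Rational(1372183, 1364), Mul(7, -17))) = Mul(-4521, Add(Rational(1372183, 1364), -119)) = Mul(-4521, Rational(1209867, 1364)) = Rational(-497255337, 124)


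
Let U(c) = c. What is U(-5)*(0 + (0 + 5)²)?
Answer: -125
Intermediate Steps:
U(-5)*(0 + (0 + 5)²) = -5*(0 + (0 + 5)²) = -5*(0 + 5²) = -5*(0 + 25) = -5*25 = -125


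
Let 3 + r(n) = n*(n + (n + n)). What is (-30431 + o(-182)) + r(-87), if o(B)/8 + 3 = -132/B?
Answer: -704813/91 ≈ -7745.2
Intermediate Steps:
o(B) = -24 - 1056/B (o(B) = -24 + 8*(-132/B) = -24 - 1056/B)
r(n) = -3 + 3*n² (r(n) = -3 + n*(n + (n + n)) = -3 + n*(n + 2*n) = -3 + n*(3*n) = -3 + 3*n²)
(-30431 + o(-182)) + r(-87) = (-30431 + (-24 - 1056/(-182))) + (-3 + 3*(-87)²) = (-30431 + (-24 - 1056*(-1/182))) + (-3 + 3*7569) = (-30431 + (-24 + 528/91)) + (-3 + 22707) = (-30431 - 1656/91) + 22704 = -2770877/91 + 22704 = -704813/91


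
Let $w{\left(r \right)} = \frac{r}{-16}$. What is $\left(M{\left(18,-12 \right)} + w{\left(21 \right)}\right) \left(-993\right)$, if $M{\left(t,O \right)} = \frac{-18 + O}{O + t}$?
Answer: $\frac{100293}{16} \approx 6268.3$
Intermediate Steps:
$w{\left(r \right)} = - \frac{r}{16}$ ($w{\left(r \right)} = r \left(- \frac{1}{16}\right) = - \frac{r}{16}$)
$M{\left(t,O \right)} = \frac{-18 + O}{O + t}$
$\left(M{\left(18,-12 \right)} + w{\left(21 \right)}\right) \left(-993\right) = \left(\frac{-18 - 12}{-12 + 18} - \frac{21}{16}\right) \left(-993\right) = \left(\frac{1}{6} \left(-30\right) - \frac{21}{16}\right) \left(-993\right) = \left(-5 - \frac{21}{16}\right) \left(-993\right) = \left(- \frac{101}{16}\right) \left(-993\right) = \frac{100293}{16}$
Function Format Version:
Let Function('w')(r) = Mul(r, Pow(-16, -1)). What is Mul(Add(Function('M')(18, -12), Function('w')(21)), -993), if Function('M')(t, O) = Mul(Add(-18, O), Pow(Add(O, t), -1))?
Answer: Rational(100293, 16) ≈ 6268.3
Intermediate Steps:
Function('w')(r) = Mul(Rational(-1, 16), r) (Function('w')(r) = Mul(r, Rational(-1, 16)) = Mul(Rational(-1, 16), r))
Function('M')(t, O) = Mul(Pow(Add(O, t), -1), Add(-18, O))
Mul(Add(Function('M')(18, -12), Function('w')(21)), -993) = Mul(Add(Mul(Pow(Add(-12, 18), -1), Add(-18, -12)), Mul(Rational(-1, 16), 21)), -993) = Mul(Add(Mul(Pow(6, -1), -30), Rational(-21, 16)), -993) = Mul(Add(Mul(Rational(1, 6), -30), Rational(-21, 16)), -993) = Mul(Add(-5, Rational(-21, 16)), -993) = Mul(Rational(-101, 16), -993) = Rational(100293, 16)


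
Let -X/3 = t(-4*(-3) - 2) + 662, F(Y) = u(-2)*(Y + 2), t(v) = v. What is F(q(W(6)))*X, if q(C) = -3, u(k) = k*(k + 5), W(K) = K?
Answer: -12096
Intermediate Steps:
u(k) = k*(5 + k)
F(Y) = -12 - 6*Y (F(Y) = (-2*(5 - 2))*(Y + 2) = (-2*3)*(2 + Y) = -6*(2 + Y) = -12 - 6*Y)
X = -2016 (X = -3*((-4*(-3) - 2) + 662) = -3*((12 - 2) + 662) = -3*(10 + 662) = -3*672 = -2016)
F(q(W(6)))*X = (-12 - 6*(-3))*(-2016) = (-12 + 18)*(-2016) = 6*(-2016) = -12096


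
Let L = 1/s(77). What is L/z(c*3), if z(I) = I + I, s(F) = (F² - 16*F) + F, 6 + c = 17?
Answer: 1/315084 ≈ 3.1738e-6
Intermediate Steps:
c = 11 (c = -6 + 17 = 11)
s(F) = F² - 15*F
z(I) = 2*I
L = 1/4774 (L = 1/(77*(-15 + 77)) = 1/(77*62) = 1/4774 ≈ 0.00020947)
L/z(c*3) = 1/(4774*((2*(11*3)))) = 1/(4774*((2*33))) = (1/4774)/66 = (1/4774)*(1/66) = 1/315084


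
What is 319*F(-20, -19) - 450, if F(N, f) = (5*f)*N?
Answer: 605650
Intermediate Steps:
F(N, f) = 5*N*f
319*F(-20, -19) - 450 = 319*(5*(-20)*(-19)) - 450 = 319*1900 - 450 = 606100 - 450 = 605650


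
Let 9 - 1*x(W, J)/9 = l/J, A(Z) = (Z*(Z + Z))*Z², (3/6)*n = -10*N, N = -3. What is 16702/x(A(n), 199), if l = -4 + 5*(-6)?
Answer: 3323698/16425 ≈ 202.36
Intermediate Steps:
n = 60 (n = 2*(-10*(-3)) = 2*30 = 60)
l = -34 (l = -4 - 30 = -34)
A(Z) = 2*Z⁴ (A(Z) = (Z*(2*Z))*Z² = (2*Z²)*Z² = 2*Z⁴)
x(W, J) = 81 + 306/J (x(W, J) = 81 - (-306)/J = 81 + 306/J)
16702/x(A(n), 199) = 16702/(81 + 306/199) = 16702/(16425/199) = 16702*(199/16425) = 3323698/16425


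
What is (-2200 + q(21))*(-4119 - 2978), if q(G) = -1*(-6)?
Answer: 15570818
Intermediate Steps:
q(G) = 6
(-2200 + q(21))*(-4119 - 2978) = (-2200 + 6)*(-4119 - 2978) = -2194*(-7097) = 15570818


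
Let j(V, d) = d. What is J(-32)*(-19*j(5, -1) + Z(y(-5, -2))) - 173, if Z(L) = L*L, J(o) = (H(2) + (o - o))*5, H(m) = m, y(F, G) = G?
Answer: 57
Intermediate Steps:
J(o) = 10 (J(o) = (2 + (o - o))*5 = (2 + 0)*5 = 2*5 = 10)
Z(L) = L²
J(-32)*(-19*j(5, -1) + Z(y(-5, -2))) - 173 = 10*(-19*(-1) + (-2)²) - 173 = 10*(19 + 4) - 173 = 10*23 - 173 = 230 - 173 = 57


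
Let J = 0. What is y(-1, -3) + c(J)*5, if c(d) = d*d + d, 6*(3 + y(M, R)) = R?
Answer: -7/2 ≈ -3.5000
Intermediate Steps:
y(M, R) = -3 + R/6
c(d) = d + d² (c(d) = d² + d = d + d²)
y(-1, -3) + c(J)*5 = (-3 + (⅙)*(-3)) + (0*(1 + 0))*5 = (-3 - ½) + (0*1)*5 = -7/2 + 0*5 = -7/2 + 0 = -7/2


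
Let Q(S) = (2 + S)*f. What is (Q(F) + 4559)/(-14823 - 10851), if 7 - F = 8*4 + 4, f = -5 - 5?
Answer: -439/2334 ≈ -0.18809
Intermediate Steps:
f = -10
F = -29 (F = 7 - (8*4 + 4) = 7 - (32 + 4) = 7 - 1*36 = 7 - 36 = -29)
Q(S) = -20 - 10*S (Q(S) = (2 + S)*(-10) = -20 - 10*S)
(Q(F) + 4559)/(-14823 - 10851) = ((-20 - 10*(-29)) + 4559)/(-14823 - 10851) = ((-20 + 290) + 4559)/(-25674) = (270 + 4559)*(-1/25674) = 4829*(-1/25674) = -439/2334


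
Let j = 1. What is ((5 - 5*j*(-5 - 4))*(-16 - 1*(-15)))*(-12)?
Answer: 600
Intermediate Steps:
((5 - 5*j*(-5 - 4))*(-16 - 1*(-15)))*(-12) = ((5 - 5*(-5 - 4))*(-16 - 1*(-15)))*(-12) = ((5 - 5*(-9))*(-16 + 15))*(-12) = ((5 - 5*(-9))*(-1))*(-12) = ((5 + 45)*(-1))*(-12) = (50*(-1))*(-12) = -50*(-12) = 600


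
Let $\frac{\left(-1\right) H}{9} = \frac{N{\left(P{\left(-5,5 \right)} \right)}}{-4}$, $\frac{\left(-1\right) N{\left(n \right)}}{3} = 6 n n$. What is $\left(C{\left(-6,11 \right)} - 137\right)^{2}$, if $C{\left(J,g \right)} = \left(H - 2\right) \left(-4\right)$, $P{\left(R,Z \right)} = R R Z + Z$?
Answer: $7494842504241$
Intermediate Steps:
$P{\left(R,Z \right)} = Z + Z R^{2}$ ($P{\left(R,Z \right)} = R^{2} Z + Z = Z R^{2} + Z = Z + Z R^{2}$)
$N{\left(n \right)} = - 18 n^{2}$ ($N{\left(n \right)} = - 3 \cdot 6 n n = - 3 \cdot 6 n^{2} = - 18 n^{2}$)
$H = -684450$ ($H = - 9 \frac{\left(-18\right) \left(5 \left(1 + \left(-5\right)^{2}\right)\right)^{2}}{-4} = - 9 - 18 \left(5 \left(1 + 25\right)\right)^{2} \left(- \frac{1}{4}\right) = - 9 - 18 \left(5 \cdot 26\right)^{2} \left(- \frac{1}{4}\right) = - 9 - 18 \cdot 130^{2} \left(- \frac{1}{4}\right) = - 9 \left(-18\right) 16900 \left(- \frac{1}{4}\right) = - 9 \left(\left(-304200\right) \left(- \frac{1}{4}\right)\right) = \left(-9\right) 76050 = -684450$)
$C{\left(J,g \right)} = 2737808$ ($C{\left(J,g \right)} = \left(-684450 - 2\right) \left(-4\right) = \left(-684452\right) \left(-4\right) = 2737808$)
$\left(C{\left(-6,11 \right)} - 137\right)^{2} = \left(2737808 - 137\right)^{2} = 2737671^{2} = 7494842504241$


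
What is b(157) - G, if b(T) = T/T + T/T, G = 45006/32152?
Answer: 9649/16076 ≈ 0.60021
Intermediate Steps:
G = 22503/16076 (G = 45006*(1/32152) = 22503/16076 ≈ 1.3998)
b(T) = 2 (b(T) = 1 + 1 = 2)
b(157) - G = 2 - 1*22503/16076 = 2 - 22503/16076 = 9649/16076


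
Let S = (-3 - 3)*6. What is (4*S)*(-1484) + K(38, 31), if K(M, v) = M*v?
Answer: 214874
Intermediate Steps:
S = -36 (S = -6*6 = -36)
(4*S)*(-1484) + K(38, 31) = (4*(-36))*(-1484) + 38*31 = -144*(-1484) + 1178 = 213696 + 1178 = 214874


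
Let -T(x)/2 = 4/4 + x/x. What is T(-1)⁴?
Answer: 256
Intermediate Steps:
T(x) = -4 (T(x) = -2*(4/4 + x/x) = -2*(4*(¼) + 1) = -2*(1 + 1) = -2*2 = -4)
T(-1)⁴ = (-4)⁴ = 256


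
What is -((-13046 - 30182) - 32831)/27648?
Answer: 2817/1024 ≈ 2.7510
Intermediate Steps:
-((-13046 - 30182) - 32831)/27648 = -(-43228 - 32831)/27648 = -(-76059)/27648 = -1*(-2817/1024) = 2817/1024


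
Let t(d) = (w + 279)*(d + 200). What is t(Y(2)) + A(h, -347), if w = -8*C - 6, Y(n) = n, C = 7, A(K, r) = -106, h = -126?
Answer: 43728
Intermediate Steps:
w = -62 (w = -8*7 - 6 = -56 - 6 = -62)
t(d) = 43400 + 217*d (t(d) = (-62 + 279)*(d + 200) = 217*(200 + d) = 43400 + 217*d)
t(Y(2)) + A(h, -347) = (43400 + 217*2) - 106 = (43400 + 434) - 106 = 43834 - 106 = 43728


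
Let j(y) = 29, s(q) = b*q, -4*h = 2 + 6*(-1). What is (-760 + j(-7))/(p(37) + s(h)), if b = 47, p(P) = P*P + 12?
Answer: -43/84 ≈ -0.51190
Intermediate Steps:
p(P) = 12 + P**2 (p(P) = P**2 + 12 = 12 + P**2)
h = 1 (h = -(2 + 6*(-1))/4 = -(2 - 6)/4 = -1/4*(-4) = 1)
s(q) = 47*q
(-760 + j(-7))/(p(37) + s(h)) = (-760 + 29)/((12 + 37**2) + 47*1) = -731/((12 + 1369) + 47) = -731/(1381 + 47) = -731/1428 = -731*1/1428 = -43/84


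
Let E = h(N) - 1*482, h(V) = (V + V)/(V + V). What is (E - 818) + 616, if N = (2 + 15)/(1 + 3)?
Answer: -683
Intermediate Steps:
N = 17/4 ≈ 4.2500
h(V) = 1 (h(V) = (2*V)/((2*V)) = (2*V)*(1/(2*V)) = 1)
E = -481 (E = 1 - 1*482 = 1 - 482 = -481)
(E - 818) + 616 = (-481 - 818) + 616 = -1299 + 616 = -683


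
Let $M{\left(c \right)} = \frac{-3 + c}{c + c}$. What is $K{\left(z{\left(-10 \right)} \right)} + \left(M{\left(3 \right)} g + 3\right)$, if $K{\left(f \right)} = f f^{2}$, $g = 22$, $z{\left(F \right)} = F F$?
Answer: $1000003$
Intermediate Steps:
$z{\left(F \right)} = F^{2}$
$M{\left(c \right)} = \frac{-3 + c}{2 c}$
$K{\left(f \right)} = f^{3}$
$K{\left(z{\left(-10 \right)} \right)} + \left(M{\left(3 \right)} g + 3\right) = \left(\left(-10\right)^{2}\right)^{3} + \left(\frac{-3 + 3}{2 \cdot 3} \cdot 22 + 3\right) = 100^{3} + \left(\frac{1}{2} \cdot \frac{1}{3} \cdot 0 \cdot 22 + 3\right) = 1000000 + \left(0 \cdot 22 + 3\right) = 1000000 + \left(0 + 3\right) = 1000000 + 3 = 1000003$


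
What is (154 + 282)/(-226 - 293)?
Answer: -436/519 ≈ -0.84008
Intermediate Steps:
(154 + 282)/(-226 - 293) = 436/(-519) = 436*(-1/519) = -436/519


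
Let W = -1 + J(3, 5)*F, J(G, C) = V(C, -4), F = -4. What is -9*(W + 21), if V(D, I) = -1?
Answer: -216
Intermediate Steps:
J(G, C) = -1
W = 3 (W = -1 - 1*(-4) = -1 + 4 = 3)
-9*(W + 21) = -9*(3 + 21) = -9*24 = -216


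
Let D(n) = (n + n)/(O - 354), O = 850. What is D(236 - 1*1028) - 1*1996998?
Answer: -61907037/31 ≈ -1.9970e+6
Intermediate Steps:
D(n) = n/248 (D(n) = (n + n)/(850 - 354) = (2*n)/496 = (2*n)*(1/496) = n/248)
D(236 - 1*1028) - 1*1996998 = (236 - 1*1028)/248 - 1*1996998 = (236 - 1028)/248 - 1996998 = (1/248)*(-792) - 1996998 = -99/31 - 1996998 = -61907037/31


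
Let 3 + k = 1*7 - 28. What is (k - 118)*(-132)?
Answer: 18744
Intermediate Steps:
k = -24 (k = -3 + (1*7 - 28) = -3 + (7 - 28) = -3 - 21 = -24)
(k - 118)*(-132) = (-24 - 118)*(-132) = -142*(-132) = 18744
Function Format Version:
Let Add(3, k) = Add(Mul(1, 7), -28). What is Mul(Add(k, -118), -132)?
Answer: 18744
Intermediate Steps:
k = -24 (k = Add(-3, Add(Mul(1, 7), -28)) = Add(-3, Add(7, -28)) = Add(-3, -21) = -24)
Mul(Add(k, -118), -132) = Mul(Add(-24, -118), -132) = Mul(-142, -132) = 18744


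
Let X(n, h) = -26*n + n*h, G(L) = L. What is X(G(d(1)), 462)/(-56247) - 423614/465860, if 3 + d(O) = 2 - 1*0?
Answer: -11811950849/13101613710 ≈ -0.90156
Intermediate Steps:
d(O) = -1 (d(O) = -3 + (2 - 1*0) = -3 + (2 + 0) = -3 + 2 = -1)
X(n, h) = -26*n + h*n
X(G(d(1)), 462)/(-56247) - 423614/465860 = -(-26 + 462)/(-56247) - 423614/465860 = -1*436*(-1/56247) - 423614*1/465860 = -436*(-1/56247) - 211807/232930 = 436/56247 - 211807/232930 = -11811950849/13101613710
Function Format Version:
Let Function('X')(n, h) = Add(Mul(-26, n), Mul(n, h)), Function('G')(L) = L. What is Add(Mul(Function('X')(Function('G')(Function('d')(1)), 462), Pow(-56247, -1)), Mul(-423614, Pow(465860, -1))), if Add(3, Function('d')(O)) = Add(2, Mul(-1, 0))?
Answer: Rational(-11811950849, 13101613710) ≈ -0.90156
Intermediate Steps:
Function('d')(O) = -1 (Function('d')(O) = Add(-3, Add(2, Mul(-1, 0))) = Add(-3, Add(2, 0)) = Add(-3, 2) = -1)
Function('X')(n, h) = Add(Mul(-26, n), Mul(h, n))
Add(Mul(Function('X')(Function('G')(Function('d')(1)), 462), Pow(-56247, -1)), Mul(-423614, Pow(465860, -1))) = Add(Mul(Mul(-1, Add(-26, 462)), Pow(-56247, -1)), Mul(-423614, Pow(465860, -1))) = Add(Mul(Mul(-1, 436), Rational(-1, 56247)), Mul(-423614, Rational(1, 465860))) = Add(Mul(-436, Rational(-1, 56247)), Rational(-211807, 232930)) = Add(Rational(436, 56247), Rational(-211807, 232930)) = Rational(-11811950849, 13101613710)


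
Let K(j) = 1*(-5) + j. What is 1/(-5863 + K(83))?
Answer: -1/5785 ≈ -0.00017286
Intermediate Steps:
K(j) = -5 + j
1/(-5863 + K(83)) = 1/(-5863 + (-5 + 83)) = 1/(-5863 + 78) = 1/(-5785) = -1/5785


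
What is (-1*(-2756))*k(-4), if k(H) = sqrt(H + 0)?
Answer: 5512*I ≈ 5512.0*I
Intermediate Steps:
k(H) = sqrt(H)
(-1*(-2756))*k(-4) = (-1*(-2756))*sqrt(-4) = 2756*(2*I) = 5512*I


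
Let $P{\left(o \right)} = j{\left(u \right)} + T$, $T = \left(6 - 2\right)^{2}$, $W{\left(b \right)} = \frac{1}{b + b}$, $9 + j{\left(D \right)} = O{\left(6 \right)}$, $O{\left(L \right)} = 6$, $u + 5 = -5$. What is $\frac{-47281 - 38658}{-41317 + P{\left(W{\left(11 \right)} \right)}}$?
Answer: $\frac{85939}{41304} \approx 2.0806$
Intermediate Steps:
$u = -10$ ($u = -5 - 5 = -10$)
$j{\left(D \right)} = -3$ ($j{\left(D \right)} = -9 + 6 = -3$)
$W{\left(b \right)} = \frac{1}{2 b}$
$T = 16$ ($T = 4^{2} = 16$)
$P{\left(o \right)} = 13$ ($P{\left(o \right)} = -3 + 16 = 13$)
$\frac{-47281 - 38658}{-41317 + P{\left(W{\left(11 \right)} \right)}} = \frac{-47281 - 38658}{-41317 + 13} = - \frac{85939}{-41304} = \left(-85939\right) \left(- \frac{1}{41304}\right) = \frac{85939}{41304}$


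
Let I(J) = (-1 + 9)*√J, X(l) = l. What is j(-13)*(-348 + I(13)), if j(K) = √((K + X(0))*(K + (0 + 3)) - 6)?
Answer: -696*√31 + 16*√403 ≈ -3554.0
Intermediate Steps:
j(K) = √(-6 + K*(3 + K)) (j(K) = √((K + 0)*(K + (0 + 3)) - 6) = √(K*(K + 3) - 6) = √(K*(3 + K) - 6) = √(-6 + K*(3 + K)))
I(J) = 8*√J
j(-13)*(-348 + I(13)) = √(-6 + (-13)² + 3*(-13))*(-348 + 8*√13) = √(-6 + 169 - 39)*(-348 + 8*√13) = √124*(-348 + 8*√13) = (2*√31)*(-348 + 8*√13) = 2*√31*(-348 + 8*√13)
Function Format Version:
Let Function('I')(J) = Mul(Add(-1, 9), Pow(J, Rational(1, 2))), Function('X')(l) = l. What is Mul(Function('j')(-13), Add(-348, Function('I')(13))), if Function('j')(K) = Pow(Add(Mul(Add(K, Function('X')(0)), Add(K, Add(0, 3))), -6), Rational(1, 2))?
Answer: Add(Mul(-696, Pow(31, Rational(1, 2))), Mul(16, Pow(403, Rational(1, 2)))) ≈ -3554.0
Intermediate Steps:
Function('j')(K) = Pow(Add(-6, Mul(K, Add(3, K))), Rational(1, 2)) (Function('j')(K) = Pow(Add(Mul(Add(K, 0), Add(K, Add(0, 3))), -6), Rational(1, 2)) = Pow(Add(Mul(K, Add(K, 3)), -6), Rational(1, 2)) = Pow(Add(Mul(K, Add(3, K)), -6), Rational(1, 2)) = Pow(Add(-6, Mul(K, Add(3, K))), Rational(1, 2)))
Function('I')(J) = Mul(8, Pow(J, Rational(1, 2)))
Mul(Function('j')(-13), Add(-348, Function('I')(13))) = Mul(Pow(Add(-6, Pow(-13, 2), Mul(3, -13)), Rational(1, 2)), Add(-348, Mul(8, Pow(13, Rational(1, 2))))) = Mul(Pow(Add(-6, 169, -39), Rational(1, 2)), Add(-348, Mul(8, Pow(13, Rational(1, 2))))) = Mul(Pow(124, Rational(1, 2)), Add(-348, Mul(8, Pow(13, Rational(1, 2))))) = Mul(Mul(2, Pow(31, Rational(1, 2))), Add(-348, Mul(8, Pow(13, Rational(1, 2))))) = Mul(2, Pow(31, Rational(1, 2)), Add(-348, Mul(8, Pow(13, Rational(1, 2)))))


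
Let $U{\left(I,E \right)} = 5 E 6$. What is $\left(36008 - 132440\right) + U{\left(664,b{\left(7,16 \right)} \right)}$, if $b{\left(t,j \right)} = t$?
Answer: $-96222$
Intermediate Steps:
$U{\left(I,E \right)} = 30 E$
$\left(36008 - 132440\right) + U{\left(664,b{\left(7,16 \right)} \right)} = \left(36008 - 132440\right) + 30 \cdot 7 = -96432 + 210 = -96222$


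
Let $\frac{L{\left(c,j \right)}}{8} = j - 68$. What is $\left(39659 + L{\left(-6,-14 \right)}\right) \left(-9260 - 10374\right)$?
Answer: $-765784902$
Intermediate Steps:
$L{\left(c,j \right)} = -544 + 8 j$ ($L{\left(c,j \right)} = 8 \left(j - 68\right) = 8 \left(-68 + j\right) = -544 + 8 j$)
$\left(39659 + L{\left(-6,-14 \right)}\right) \left(-9260 - 10374\right) = \left(39659 + \left(-544 + 8 \left(-14\right)\right)\right) \left(-9260 - 10374\right) = \left(39659 - 656\right) \left(-19634\right) = 39003 \left(-19634\right) = -765784902$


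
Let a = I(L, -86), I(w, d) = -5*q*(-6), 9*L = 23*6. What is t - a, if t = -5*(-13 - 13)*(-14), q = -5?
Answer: -1670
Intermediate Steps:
L = 46/3 (L = (23*6)/9 = (1/9)*138 = 46/3 ≈ 15.333)
t = -1820 (t = -5*(-26)*(-14) = 130*(-14) = -1820)
I(w, d) = -150 (I(w, d) = -5*(-5)*(-6) = 25*(-6) = -150)
a = -150
t - a = -1820 - 1*(-150) = -1820 + 150 = -1670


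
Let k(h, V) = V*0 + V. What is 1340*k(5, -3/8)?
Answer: -1005/2 ≈ -502.50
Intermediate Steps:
k(h, V) = V (k(h, V) = 0 + V = V)
1340*k(5, -3/8) = 1340*(-3/8) = -1005/2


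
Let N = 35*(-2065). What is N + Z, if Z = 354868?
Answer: 282593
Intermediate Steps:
N = -72275
N + Z = -72275 + 354868 = 282593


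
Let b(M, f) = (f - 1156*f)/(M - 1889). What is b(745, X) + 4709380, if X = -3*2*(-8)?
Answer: 61222570/13 ≈ 4.7094e+6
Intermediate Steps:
X = 48 (X = -6*(-8) = 48)
b(M, f) = -1155*f/(-1889 + M) (b(M, f) = (-1155*f)/(-1889 + M) = -1155*f/(-1889 + M))
b(745, X) + 4709380 = -1155*48/(-1889 + 745) + 4709380 = -1155*48/(-1144) + 4709380 = -1155*48*(-1/1144) + 4709380 = 630/13 + 4709380 = 61222570/13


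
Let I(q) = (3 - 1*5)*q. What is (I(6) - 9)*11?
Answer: -231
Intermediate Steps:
I(q) = -2*q (I(q) = (3 - 5)*q = -2*q)
(I(6) - 9)*11 = (-2*6 - 9)*11 = (-12 - 9)*11 = -21*11 = -231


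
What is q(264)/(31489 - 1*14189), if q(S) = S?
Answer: 66/4325 ≈ 0.015260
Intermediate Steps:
q(264)/(31489 - 1*14189) = 264/(31489 - 1*14189) = 264/(31489 - 14189) = 264/17300 = 264*(1/17300) = 66/4325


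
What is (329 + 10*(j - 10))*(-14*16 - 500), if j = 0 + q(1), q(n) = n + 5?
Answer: -209236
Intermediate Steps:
q(n) = 5 + n
j = 6 (j = 0 + (5 + 1) = 0 + 6 = 6)
(329 + 10*(j - 10))*(-14*16 - 500) = (329 + 10*(6 - 10))*(-14*16 - 500) = (329 + 10*(-4))*(-224 - 500) = (329 - 40)*(-724) = 289*(-724) = -209236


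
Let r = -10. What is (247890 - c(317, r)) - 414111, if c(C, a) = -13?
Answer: -166208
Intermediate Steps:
(247890 - c(317, r)) - 414111 = (247890 - 1*(-13)) - 414111 = (247890 + 13) - 414111 = 247903 - 414111 = -166208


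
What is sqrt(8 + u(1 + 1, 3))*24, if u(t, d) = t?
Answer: 24*sqrt(10) ≈ 75.895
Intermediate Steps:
sqrt(8 + u(1 + 1, 3))*24 = sqrt(8 + (1 + 1))*24 = sqrt(8 + 2)*24 = sqrt(10)*24 = 24*sqrt(10)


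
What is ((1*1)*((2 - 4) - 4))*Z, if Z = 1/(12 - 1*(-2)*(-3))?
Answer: -1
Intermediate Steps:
Z = ⅙ (Z = 1/(12 + 2*(-3)) = 1/(12 - 6) = 1/6 = ⅙ ≈ 0.16667)
((1*1)*((2 - 4) - 4))*Z = ((1*1)*((2 - 4) - 4))*(⅙) = (1*(-2 - 4))*(⅙) = (1*(-6))*(⅙) = -6*⅙ = -1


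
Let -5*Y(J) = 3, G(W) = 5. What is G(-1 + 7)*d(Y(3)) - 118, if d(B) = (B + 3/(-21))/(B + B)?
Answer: -2413/21 ≈ -114.90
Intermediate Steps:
Y(J) = -⅗ (Y(J) = -⅕*3 = -⅗)
d(B) = (-⅐ + B)/(2*B) (d(B) = (B + 3*(-1/21))/((2*B)) = (B - ⅐)*(1/(2*B)) = (-⅐ + B)*(1/(2*B)) = (-⅐ + B)/(2*B))
G(-1 + 7)*d(Y(3)) - 118 = 5*((-1 + 7*(-⅗))/(14*(-⅗))) - 118 = 5*((1/14)*(-5/3)*(-1 - 21/5)) - 118 = 5*((1/14)*(-5/3)*(-26/5)) - 118 = 5*(13/21) - 118 = 65/21 - 118 = -2413/21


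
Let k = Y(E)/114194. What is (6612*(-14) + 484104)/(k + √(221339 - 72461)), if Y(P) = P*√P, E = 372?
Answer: 7451843664/(124*√93 + 171291*√1838) ≈ 1014.6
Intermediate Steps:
Y(P) = P^(3/2)
k = 372*√93/57097 (k = 372^(3/2)/114194 = (744*√93)*(1/114194) = 372*√93/57097 ≈ 0.062831)
(6612*(-14) + 484104)/(k + √(221339 - 72461)) = (6612*(-14) + 484104)/(372*√93/57097 + √(221339 - 72461)) = (-92568 + 484104)/(372*√93/57097 + √148878) = 391536/(372*√93/57097 + 9*√1838) = 391536/(9*√1838 + 372*√93/57097)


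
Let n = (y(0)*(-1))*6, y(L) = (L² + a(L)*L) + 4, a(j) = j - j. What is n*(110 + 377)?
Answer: -11688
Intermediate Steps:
a(j) = 0
y(L) = 4 + L² (y(L) = (L² + 0*L) + 4 = (L² + 0) + 4 = L² + 4 = 4 + L²)
n = -24 (n = ((4 + 0²)*(-1))*6 = ((4 + 0)*(-1))*6 = (4*(-1))*6 = -4*6 = -24)
n*(110 + 377) = -24*(110 + 377) = -24*487 = -11688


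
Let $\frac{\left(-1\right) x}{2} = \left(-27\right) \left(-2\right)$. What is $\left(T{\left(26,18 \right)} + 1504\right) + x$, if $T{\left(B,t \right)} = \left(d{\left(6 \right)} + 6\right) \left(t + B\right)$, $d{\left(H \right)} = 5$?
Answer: $1880$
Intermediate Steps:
$T{\left(B,t \right)} = 11 B + 11 t$ ($T{\left(B,t \right)} = \left(5 + 6\right) \left(t + B\right) = 11 \left(B + t\right) = 11 B + 11 t$)
$x = -108$ ($x = - 2 \left(\left(-27\right) \left(-2\right)\right) = \left(-2\right) 54 = -108$)
$\left(T{\left(26,18 \right)} + 1504\right) + x = \left(\left(11 \cdot 26 + 11 \cdot 18\right) + 1504\right) - 108 = \left(\left(286 + 198\right) + 1504\right) - 108 = \left(484 + 1504\right) - 108 = 1988 - 108 = 1880$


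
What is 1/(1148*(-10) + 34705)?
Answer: 1/23225 ≈ 4.3057e-5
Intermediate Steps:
1/(1148*(-10) + 34705) = 1/(-11480 + 34705) = 1/23225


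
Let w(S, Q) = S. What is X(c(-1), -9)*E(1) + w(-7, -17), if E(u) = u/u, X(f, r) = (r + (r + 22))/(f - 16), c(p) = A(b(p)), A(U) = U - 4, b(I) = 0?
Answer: -36/5 ≈ -7.2000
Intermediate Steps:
A(U) = -4 + U
c(p) = -4 (c(p) = -4 + 0 = -4)
X(f, r) = (22 + 2*r)/(-16 + f) (X(f, r) = (r + (22 + r))/(-16 + f) = (22 + 2*r)/(-16 + f))
E(u) = 1
X(c(-1), -9)*E(1) + w(-7, -17) = (2*(11 - 9)/(-16 - 4))*1 - 7 = (2*2/(-20))*1 - 7 = (2*(-1/20)*2)*1 - 7 = -⅕*1 - 7 = -⅕ - 7 = -36/5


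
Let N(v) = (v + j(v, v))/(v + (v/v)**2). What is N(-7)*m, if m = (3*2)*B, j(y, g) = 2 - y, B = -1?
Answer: 2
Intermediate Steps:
N(v) = 2/(1 + v) (N(v) = (v + (2 - v))/(v + (v/v)**2) = 2/(v + 1**2) = 2/(v + 1) = 2/(1 + v))
m = -6 (m = (3*2)*(-1) = 6*(-1) = -6)
N(-7)*m = (2/(1 - 7))*(-6) = (2/(-6))*(-6) = (2*(-1/6))*(-6) = -1/3*(-6) = 2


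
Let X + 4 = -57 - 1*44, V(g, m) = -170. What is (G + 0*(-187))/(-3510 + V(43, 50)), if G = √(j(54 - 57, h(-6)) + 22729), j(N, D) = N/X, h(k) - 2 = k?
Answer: -√6960765/64400 ≈ -0.040968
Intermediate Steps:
h(k) = 2 + k
X = -105 (X = -4 + (-57 - 1*44) = -4 + (-57 - 44) = -4 - 101 = -105)
j(N, D) = -N/105 (j(N, D) = N/(-105) = N*(-1/105) = -N/105)
G = 2*√6960765/35 (G = √(-(54 - 57)/105 + 22729) = √(-1/105*(-3) + 22729) = √(1/35 + 22729) = √(795516/35) = 2*√6960765/35 ≈ 150.76)
(G + 0*(-187))/(-3510 + V(43, 50)) = (2*√6960765/35 + 0*(-187))/(-3510 - 170) = (2*√6960765/35 + 0)/(-3680) = (2*√6960765/35)*(-1/3680) = -√6960765/64400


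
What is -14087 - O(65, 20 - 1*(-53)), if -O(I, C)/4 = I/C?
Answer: -1028091/73 ≈ -14083.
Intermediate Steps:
O(I, C) = -4*I/C
-14087 - O(65, 20 - 1*(-53)) = -14087 - (-4)*65/(20 - 1*(-53)) = -14087 - (-4)*65/(20 + 53) = -14087 - (-4)*65/73 = -14087 - 1*(-260/73) = -14087 + 260/73 = -1028091/73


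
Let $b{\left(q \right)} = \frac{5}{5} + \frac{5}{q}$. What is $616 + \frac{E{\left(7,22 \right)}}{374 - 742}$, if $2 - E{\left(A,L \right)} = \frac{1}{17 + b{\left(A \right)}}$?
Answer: $\frac{29695873}{48208} \approx 616.0$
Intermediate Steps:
$b{\left(q \right)} = 1 + \frac{5}{q}$ ($b{\left(q \right)} = 5 \cdot \frac{1}{5} + \frac{5}{q} = 1 + \frac{5}{q}$)
$E{\left(A,L \right)} = 2 - \frac{1}{17 + \frac{5 + A}{A}}$
$616 + \frac{E{\left(7,22 \right)}}{374 - 742} = 616 + \frac{5 \frac{1}{5 + 18 \cdot 7} \left(2 + 7 \cdot 7\right)}{374 - 742} = 616 + \frac{5 \frac{1}{5 + 126} \left(2 + 49\right)}{-368} = 616 + 5 \cdot \frac{1}{131} \cdot 51 \left(- \frac{1}{368}\right) = 616 + \frac{255}{131} \left(- \frac{1}{368}\right) = 616 - \frac{255}{48208} = \frac{29695873}{48208}$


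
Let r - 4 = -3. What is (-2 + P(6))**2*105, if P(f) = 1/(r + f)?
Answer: 2535/7 ≈ 362.14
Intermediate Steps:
r = 1 (r = 4 - 3 = 1)
P(f) = 1/(1 + f)
(-2 + P(6))**2*105 = (-2 + 1/(1 + 6))**2*105 = (-2 + 1/7)**2*105 = (-13/7)**2*105 = (169/49)*105 = 2535/7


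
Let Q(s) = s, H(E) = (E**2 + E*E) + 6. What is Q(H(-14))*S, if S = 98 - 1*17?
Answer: 32238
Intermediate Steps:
H(E) = 6 + 2*E**2 (H(E) = (E**2 + E**2) + 6 = 2*E**2 + 6 = 6 + 2*E**2)
S = 81 (S = 98 - 17 = 81)
Q(H(-14))*S = (6 + 2*(-14)**2)*81 = (6 + 2*196)*81 = (6 + 392)*81 = 398*81 = 32238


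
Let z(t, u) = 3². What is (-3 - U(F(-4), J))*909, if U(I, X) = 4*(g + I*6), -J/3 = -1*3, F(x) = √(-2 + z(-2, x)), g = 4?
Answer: -17271 - 21816*√7 ≈ -74991.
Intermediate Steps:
z(t, u) = 9
F(x) = √7 (F(x) = √(-2 + 9) = √7)
J = 9 (J = -(-3)*3 = -3*(-3) = 9)
U(I, X) = 16 + 24*I (U(I, X) = 4*(4 + I*6) = 4*(4 + 6*I) = 16 + 24*I)
(-3 - U(F(-4), J))*909 = (-3 - (16 + 24*√7))*909 = (-3 + (-16 - 24*√7))*909 = (-19 - 24*√7)*909 = -17271 - 21816*√7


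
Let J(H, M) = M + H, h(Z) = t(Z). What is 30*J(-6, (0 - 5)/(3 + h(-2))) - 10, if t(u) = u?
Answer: -340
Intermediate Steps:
h(Z) = Z
J(H, M) = H + M
30*J(-6, (0 - 5)/(3 + h(-2))) - 10 = 30*(-6 + (0 - 5)/(3 - 2)) - 10 = 30*(-6 - 5/1) - 10 = 30*(-6 - 5*1) - 10 = 30*(-6 - 5) - 10 = 30*(-11) - 10 = -330 - 10 = -340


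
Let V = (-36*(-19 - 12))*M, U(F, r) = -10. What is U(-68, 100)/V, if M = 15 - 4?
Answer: -5/6138 ≈ -0.00081460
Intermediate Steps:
M = 11
V = 12276 (V = -36*(-19 - 12)*11 = -36*(-31)*11 = 1116*11 = 12276)
U(-68, 100)/V = -10/12276 = -10*1/12276 = -5/6138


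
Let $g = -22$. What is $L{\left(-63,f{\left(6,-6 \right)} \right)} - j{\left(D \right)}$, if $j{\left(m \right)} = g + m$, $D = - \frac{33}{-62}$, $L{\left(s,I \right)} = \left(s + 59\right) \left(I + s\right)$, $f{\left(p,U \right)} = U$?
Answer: $\frac{18443}{62} \approx 297.47$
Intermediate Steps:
$L{\left(s,I \right)} = \left(59 + s\right) \left(I + s\right)$
$D = \frac{33}{62}$ ($D = \left(-33\right) \left(- \frac{1}{62}\right) = \frac{33}{62} \approx 0.53226$)
$j{\left(m \right)} = -22 + m$
$L{\left(-63,f{\left(6,-6 \right)} \right)} - j{\left(D \right)} = \left(\left(-63\right)^{2} + 59 \left(-6\right) + 59 \left(-63\right) - -378\right) - \left(-22 + \frac{33}{62}\right) = \left(3969 - 354 - 3717 + 378\right) - - \frac{1331}{62} = 276 + \frac{1331}{62} = \frac{18443}{62}$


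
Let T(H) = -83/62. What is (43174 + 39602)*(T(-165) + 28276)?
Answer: 72554364252/31 ≈ 2.3405e+9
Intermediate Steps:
T(H) = -83/62 (T(H) = -83*1/62 = -83/62)
(43174 + 39602)*(T(-165) + 28276) = (43174 + 39602)*(-83/62 + 28276) = 82776*(1753029/62) = 72554364252/31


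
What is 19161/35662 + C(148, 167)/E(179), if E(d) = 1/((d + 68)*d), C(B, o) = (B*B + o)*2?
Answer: 69599751092013/35662 ≈ 1.9516e+9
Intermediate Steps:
C(B, o) = 2*o + 2*B**2 (C(B, o) = (B**2 + o)*2 = (o + B**2)*2 = 2*o + 2*B**2)
E(d) = 1/(d*(68 + d)) (E(d) = 1/((68 + d)*d) = 1/(d*(68 + d)))
19161/35662 + C(148, 167)/E(179) = 19161/35662 + (2*167 + 2*148**2)/((1/(179*(68 + 179)))) = 19161*(1/35662) + (334 + 2*21904)/(((1/179)/247)) = 19161/35662 + (334 + 43808)/(((1/179)*(1/247))) = 19161/35662 + 44142/(1/44213) = 19161/35662 + 44142*44213 = 19161/35662 + 1951650246 = 69599751092013/35662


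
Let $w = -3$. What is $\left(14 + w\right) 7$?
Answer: $77$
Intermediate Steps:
$\left(14 + w\right) 7 = \left(14 - 3\right) 7 = 11 \cdot 7 = 77$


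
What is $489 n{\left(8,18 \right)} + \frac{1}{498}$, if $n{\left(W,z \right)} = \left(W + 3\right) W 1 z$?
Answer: $\frac{385738849}{498} \approx 7.7458 \cdot 10^{5}$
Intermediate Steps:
$n{\left(W,z \right)} = W z \left(3 + W\right)$ ($n{\left(W,z \right)} = \left(3 + W\right) W 1 z = W \left(3 + W\right) 1 z = W \left(3 + W\right) z = W z \left(3 + W\right)$)
$489 n{\left(8,18 \right)} + \frac{1}{498} = 489 \cdot 8 \cdot 18 \left(3 + 8\right) + \frac{1}{498} = 489 \cdot 8 \cdot 18 \cdot 11 + \frac{1}{498} = 489 \cdot 1584 + \frac{1}{498} = 774576 + \frac{1}{498} = \frac{385738849}{498}$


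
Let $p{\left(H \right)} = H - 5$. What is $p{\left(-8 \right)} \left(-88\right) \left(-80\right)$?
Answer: $-91520$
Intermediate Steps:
$p{\left(H \right)} = -5 + H$
$p{\left(-8 \right)} \left(-88\right) \left(-80\right) = \left(-5 - 8\right) \left(-88\right) \left(-80\right) = \left(-13\right) \left(-88\right) \left(-80\right) = 1144 \left(-80\right) = -91520$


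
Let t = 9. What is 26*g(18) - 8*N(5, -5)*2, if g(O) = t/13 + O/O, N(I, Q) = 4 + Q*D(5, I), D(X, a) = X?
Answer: 380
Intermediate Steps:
N(I, Q) = 4 + 5*Q (N(I, Q) = 4 + Q*5 = 4 + 5*Q)
g(O) = 22/13 (g(O) = 9/13 + O/O = 9*(1/13) + 1 = 9/13 + 1 = 22/13)
26*g(18) - 8*N(5, -5)*2 = 26*(22/13) - 8*(4 + 5*(-5))*2 = 44 - 8*(4 - 25)*2 = 44 - 8*(-21)*2 = 44 + 168*2 = 44 + 336 = 380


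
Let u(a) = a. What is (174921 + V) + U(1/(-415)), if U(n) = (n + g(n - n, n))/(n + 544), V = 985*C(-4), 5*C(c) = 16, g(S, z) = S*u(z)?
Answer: 40201582406/225759 ≈ 1.7807e+5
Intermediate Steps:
g(S, z) = S*z
C(c) = 16/5 (C(c) = (1/5)*16 = 16/5)
V = 3152 (V = 985*(16/5) = 3152)
U(n) = n/(544 + n) (U(n) = (n + (n - n)*n)/(n + 544) = (n + 0*n)/(544 + n) = (n + 0)/(544 + n) = n/(544 + n))
(174921 + V) + U(1/(-415)) = (174921 + 3152) + 1/((-415)*(544 + 1/(-415))) = 178073 - 1/(415*(544 - 1/415)) = 178073 - 1/(415*225759/415) = 178073 - 1/415*415/225759 = 178073 - 1/225759 = 40201582406/225759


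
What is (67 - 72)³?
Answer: -125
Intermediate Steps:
(67 - 72)³ = (-5)³ = -125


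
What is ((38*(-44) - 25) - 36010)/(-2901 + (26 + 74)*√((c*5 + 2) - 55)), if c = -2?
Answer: 12154223/1005089 + 1256900*I*√7/1005089 ≈ 12.093 + 3.3086*I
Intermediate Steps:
((38*(-44) - 25) - 36010)/(-2901 + (26 + 74)*√((c*5 + 2) - 55)) = ((38*(-44) - 25) - 36010)/(-2901 + (26 + 74)*√((-2*5 + 2) - 55)) = ((-1672 - 25) - 36010)/(-2901 + 100*√((-10 + 2) - 55)) = (-1697 - 36010)/(-2901 + 100*√(-8 - 55)) = -37707/(-2901 + 100*√(-63)) = -37707/(-2901 + 100*(3*I*√7)) = -37707/(-2901 + 300*I*√7)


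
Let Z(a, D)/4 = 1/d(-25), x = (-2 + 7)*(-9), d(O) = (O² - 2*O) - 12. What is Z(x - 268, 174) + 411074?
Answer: 272542066/663 ≈ 4.1107e+5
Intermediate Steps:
d(O) = -12 + O² - 2*O
x = -45 (x = 5*(-9) = -45)
Z(a, D) = 4/663 (Z(a, D) = 4/(-12 + (-25)² - 2*(-25)) = 4/(-12 + 625 + 50) = 4/663)
Z(x - 268, 174) + 411074 = 4/663 + 411074 = 272542066/663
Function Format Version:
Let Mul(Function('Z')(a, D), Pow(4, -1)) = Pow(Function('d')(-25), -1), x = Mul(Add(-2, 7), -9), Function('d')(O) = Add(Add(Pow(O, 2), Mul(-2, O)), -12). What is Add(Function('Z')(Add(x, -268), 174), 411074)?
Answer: Rational(272542066, 663) ≈ 4.1107e+5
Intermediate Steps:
Function('d')(O) = Add(-12, Pow(O, 2), Mul(-2, O))
x = -45 (x = Mul(5, -9) = -45)
Function('Z')(a, D) = Rational(4, 663) (Function('Z')(a, D) = Mul(4, Pow(Add(-12, Pow(-25, 2), Mul(-2, -25)), -1)) = Mul(4, Pow(Add(-12, 625, 50), -1)) = Mul(4, Pow(663, -1)) = Mul(4, Rational(1, 663)) = Rational(4, 663))
Add(Function('Z')(Add(x, -268), 174), 411074) = Add(Rational(4, 663), 411074) = Rational(272542066, 663)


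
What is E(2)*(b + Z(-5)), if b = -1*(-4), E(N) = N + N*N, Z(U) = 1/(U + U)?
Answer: 117/5 ≈ 23.400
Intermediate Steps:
Z(U) = 1/(2*U)
E(N) = N + N**2
b = 4
E(2)*(b + Z(-5)) = (2*(1 + 2))*(4 + (1/2)/(-5)) = (2*3)*(4 + (1/2)*(-1/5)) = 6*(4 - 1/10) = 6*(39/10) = 117/5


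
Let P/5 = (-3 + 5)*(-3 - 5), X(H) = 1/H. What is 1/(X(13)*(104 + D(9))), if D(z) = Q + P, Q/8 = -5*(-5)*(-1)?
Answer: -13/176 ≈ -0.073864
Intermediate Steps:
Q = -200 (Q = 8*(-5*(-5)*(-1)) = 8*(25*(-1)) = 8*(-25) = -200)
P = -80 (P = 5*((-3 + 5)*(-3 - 5)) = 5*(2*(-8)) = 5*(-16) = -80)
D(z) = -280 (D(z) = -200 - 80 = -280)
1/(X(13)*(104 + D(9))) = 1/((104 - 280)/13) = 1/((1/13)*(-176)) = 1/(-176/13) = -13/176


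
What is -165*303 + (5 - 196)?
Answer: -50186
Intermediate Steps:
-165*303 + (5 - 196) = -49995 - 191 = -50186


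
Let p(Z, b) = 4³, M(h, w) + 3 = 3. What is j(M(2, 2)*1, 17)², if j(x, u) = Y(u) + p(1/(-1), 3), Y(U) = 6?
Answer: 4900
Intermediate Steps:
M(h, w) = 0 (M(h, w) = -3 + 3 = 0)
p(Z, b) = 64
j(x, u) = 70 (j(x, u) = 6 + 64 = 70)
j(M(2, 2)*1, 17)² = 70² = 4900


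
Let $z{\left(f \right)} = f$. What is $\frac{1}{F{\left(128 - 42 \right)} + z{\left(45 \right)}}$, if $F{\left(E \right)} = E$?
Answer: $\frac{1}{131} \approx 0.0076336$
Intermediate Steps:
$\frac{1}{F{\left(128 - 42 \right)} + z{\left(45 \right)}} = \frac{1}{\left(128 - 42\right) + 45} = \frac{1}{86 + 45} = \frac{1}{131}$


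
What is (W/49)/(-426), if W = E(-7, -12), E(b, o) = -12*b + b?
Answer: -11/2982 ≈ -0.0036888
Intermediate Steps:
E(b, o) = -11*b
W = 77 (W = -11*(-7) = 77)
(W/49)/(-426) = (77/49)/(-426) = -77/(426*49) = -1/426*11/7 = -11/2982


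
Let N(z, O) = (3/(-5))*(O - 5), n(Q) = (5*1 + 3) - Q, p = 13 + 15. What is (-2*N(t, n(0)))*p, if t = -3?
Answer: 504/5 ≈ 100.80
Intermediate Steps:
p = 28
n(Q) = 8 - Q (n(Q) = (5 + 3) - Q = 8 - Q)
N(z, O) = 3 - 3*O/5 (N(z, O) = (3*(-1/5))*(-5 + O) = -3*(-5 + O)/5 = 3 - 3*O/5)
(-2*N(t, n(0)))*p = -2*(3 - 3*(8 - 1*0)/5)*28 = -2*(3 - 3*(8 + 0)/5)*28 = -2*(3 - 3/5*8)*28 = -2*(3 - 24/5)*28 = -2*(-9/5)*28 = (18/5)*28 = 504/5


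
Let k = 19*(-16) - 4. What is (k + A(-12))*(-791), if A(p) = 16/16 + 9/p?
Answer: 973721/4 ≈ 2.4343e+5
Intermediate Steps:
k = -308 (k = -304 - 4 = -308)
A(p) = 1 + 9/p (A(p) = 16*(1/16) + 9/p = 1 + 9/p)
(k + A(-12))*(-791) = (-308 + (9 - 12)/(-12))*(-791) = (-308 - 1/12*(-3))*(-791) = (-308 + 1/4)*(-791) = -1231/4*(-791) = 973721/4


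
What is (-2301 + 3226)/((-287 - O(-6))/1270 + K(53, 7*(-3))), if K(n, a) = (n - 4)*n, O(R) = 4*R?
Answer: 1174750/3297927 ≈ 0.35621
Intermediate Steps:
K(n, a) = n*(-4 + n) (K(n, a) = (-4 + n)*n = n*(-4 + n))
(-2301 + 3226)/((-287 - O(-6))/1270 + K(53, 7*(-3))) = (-2301 + 3226)/((-287 - 4*(-6))/1270 + 53*(-4 + 53)) = 925/((-287 - 1*(-24))*(1/1270) + 53*49) = 925/((-287 + 24)*(1/1270) + 2597) = 925/(-263*1/1270 + 2597) = 925/(-263/1270 + 2597) = 925/(3297927/1270) = 925*(1270/3297927) = 1174750/3297927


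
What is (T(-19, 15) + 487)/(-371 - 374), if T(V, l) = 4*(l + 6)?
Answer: -571/745 ≈ -0.76644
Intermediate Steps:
T(V, l) = 24 + 4*l (T(V, l) = 4*(6 + l) = 24 + 4*l)
(T(-19, 15) + 487)/(-371 - 374) = ((24 + 4*15) + 487)/(-371 - 374) = ((24 + 60) + 487)/(-745) = (84 + 487)*(-1/745) = 571*(-1/745) = -571/745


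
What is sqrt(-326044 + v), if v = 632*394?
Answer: 2*I*sqrt(19259) ≈ 277.55*I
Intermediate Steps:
v = 249008
sqrt(-326044 + v) = sqrt(-326044 + 249008) = sqrt(-77036) = 2*I*sqrt(19259)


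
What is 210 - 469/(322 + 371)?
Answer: 20723/99 ≈ 209.32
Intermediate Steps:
210 - 469/(322 + 371) = 210 - 469/693 = 210 + (1/693)*(-469) = 210 - 67/99 = 20723/99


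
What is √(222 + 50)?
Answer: 4*√17 ≈ 16.492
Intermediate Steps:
√(222 + 50) = √272 = 4*√17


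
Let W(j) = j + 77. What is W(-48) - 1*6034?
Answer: -6005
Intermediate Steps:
W(j) = 77 + j
W(-48) - 1*6034 = (77 - 48) - 1*6034 = 29 - 6034 = -6005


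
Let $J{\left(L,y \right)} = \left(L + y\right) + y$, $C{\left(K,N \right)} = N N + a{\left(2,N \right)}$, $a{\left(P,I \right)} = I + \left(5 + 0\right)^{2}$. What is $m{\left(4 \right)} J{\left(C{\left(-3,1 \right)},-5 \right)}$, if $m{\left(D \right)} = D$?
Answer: $68$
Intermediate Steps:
$a{\left(P,I \right)} = 25 + I$ ($a{\left(P,I \right)} = I + 5^{2} = I + 25 = 25 + I$)
$C{\left(K,N \right)} = 25 + N + N^{2}$ ($C{\left(K,N \right)} = N N + \left(25 + N\right) = N^{2} + \left(25 + N\right) = 25 + N + N^{2}$)
$J{\left(L,y \right)} = L + 2 y$
$m{\left(4 \right)} J{\left(C{\left(-3,1 \right)},-5 \right)} = 4 \left(\left(25 + 1 + 1^{2}\right) + 2 \left(-5\right)\right) = 4 \left(\left(25 + 1 + 1\right) - 10\right) = 4 \left(27 - 10\right) = 4 \cdot 17 = 68$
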